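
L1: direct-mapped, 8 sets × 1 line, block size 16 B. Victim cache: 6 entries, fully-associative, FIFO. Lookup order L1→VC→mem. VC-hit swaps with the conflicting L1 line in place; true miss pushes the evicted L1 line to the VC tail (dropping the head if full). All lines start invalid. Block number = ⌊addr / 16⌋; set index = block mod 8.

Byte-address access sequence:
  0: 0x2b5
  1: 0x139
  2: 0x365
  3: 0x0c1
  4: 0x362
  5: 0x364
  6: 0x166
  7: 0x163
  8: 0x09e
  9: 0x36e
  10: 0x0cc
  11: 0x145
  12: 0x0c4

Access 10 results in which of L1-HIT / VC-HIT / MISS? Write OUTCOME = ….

OUTCOME = L1-HIT

  [0] addr=0x2b5 blk=43 s=3: MISS | VC []
  [1] addr=0x139 blk=19 s=3: MISS | VC [43]
  [2] addr=0x365 blk=54 s=6: MISS | VC [43]
  [3] addr=0xc1 blk=12 s=4: MISS | VC [43]
  [4] addr=0x362 blk=54 s=6: L1-HIT | VC [43]
  [5] addr=0x364 blk=54 s=6: L1-HIT | VC [43]
  [6] addr=0x166 blk=22 s=6: MISS | VC [43, 54]
  [7] addr=0x163 blk=22 s=6: L1-HIT | VC [43, 54]
  [8] addr=0x9e blk=9 s=1: MISS | VC [43, 54]
  [9] addr=0x36e blk=54 s=6: VC-HIT | VC [43, 22]
  [10] addr=0xcc blk=12 s=4: L1-HIT | VC [43, 22]
  [11] addr=0x145 blk=20 s=4: MISS | VC [43, 22, 12]
  [12] addr=0xc4 blk=12 s=4: VC-HIT | VC [43, 22, 20]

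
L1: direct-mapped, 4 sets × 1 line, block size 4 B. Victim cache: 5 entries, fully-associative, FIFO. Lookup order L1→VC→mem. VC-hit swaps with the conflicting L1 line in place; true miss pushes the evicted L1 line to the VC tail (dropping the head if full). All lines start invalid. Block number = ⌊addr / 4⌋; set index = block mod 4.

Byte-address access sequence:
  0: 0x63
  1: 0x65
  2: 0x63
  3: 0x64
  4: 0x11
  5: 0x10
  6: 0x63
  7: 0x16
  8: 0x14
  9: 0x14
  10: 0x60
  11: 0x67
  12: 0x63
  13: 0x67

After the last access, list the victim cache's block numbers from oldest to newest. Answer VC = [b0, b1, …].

0: 0x63 (blk 24, set 0) → MISS  vc=[]
1: 0x65 (blk 25, set 1) → MISS  vc=[]
2: 0x63 (blk 24, set 0) → L1-HIT  vc=[]
3: 0x64 (blk 25, set 1) → L1-HIT  vc=[]
4: 0x11 (blk 4, set 0) → MISS  vc=[24]
5: 0x10 (blk 4, set 0) → L1-HIT  vc=[24]
6: 0x63 (blk 24, set 0) → VC-HIT  vc=[4]
7: 0x16 (blk 5, set 1) → MISS  vc=[4, 25]
8: 0x14 (blk 5, set 1) → L1-HIT  vc=[4, 25]
9: 0x14 (blk 5, set 1) → L1-HIT  vc=[4, 25]
10: 0x60 (blk 24, set 0) → L1-HIT  vc=[4, 25]
11: 0x67 (blk 25, set 1) → VC-HIT  vc=[4, 5]
12: 0x63 (blk 24, set 0) → L1-HIT  vc=[4, 5]
13: 0x67 (blk 25, set 1) → L1-HIT  vc=[4, 5]

VC = [4, 5]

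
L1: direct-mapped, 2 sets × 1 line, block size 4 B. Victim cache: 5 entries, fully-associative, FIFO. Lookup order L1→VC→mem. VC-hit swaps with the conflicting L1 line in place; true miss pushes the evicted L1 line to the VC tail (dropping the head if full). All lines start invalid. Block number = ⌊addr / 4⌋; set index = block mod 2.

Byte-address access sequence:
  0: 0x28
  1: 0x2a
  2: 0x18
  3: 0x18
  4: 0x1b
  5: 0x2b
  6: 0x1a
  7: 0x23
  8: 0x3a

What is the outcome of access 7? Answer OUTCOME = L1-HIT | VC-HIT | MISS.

#0 0x28→b10/s0 MISS; vc=[]
#1 0x2a→b10/s0 L1-HIT; vc=[]
#2 0x18→b6/s0 MISS; vc=[10]
#3 0x18→b6/s0 L1-HIT; vc=[10]
#4 0x1b→b6/s0 L1-HIT; vc=[10]
#5 0x2b→b10/s0 VC-HIT; vc=[6]
#6 0x1a→b6/s0 VC-HIT; vc=[10]
#7 0x23→b8/s0 MISS; vc=[10,6]
#8 0x3a→b14/s0 MISS; vc=[10,6,8]

OUTCOME = MISS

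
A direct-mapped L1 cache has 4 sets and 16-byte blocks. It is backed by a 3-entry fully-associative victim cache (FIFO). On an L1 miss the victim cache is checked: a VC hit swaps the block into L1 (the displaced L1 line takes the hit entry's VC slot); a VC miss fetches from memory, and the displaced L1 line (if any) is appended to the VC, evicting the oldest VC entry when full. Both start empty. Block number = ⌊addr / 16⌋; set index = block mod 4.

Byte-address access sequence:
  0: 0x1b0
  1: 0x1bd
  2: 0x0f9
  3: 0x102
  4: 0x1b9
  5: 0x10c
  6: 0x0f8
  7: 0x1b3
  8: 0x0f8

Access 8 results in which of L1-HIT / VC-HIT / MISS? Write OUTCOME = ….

#0 0x1b0→b27/s3 MISS; vc=[]
#1 0x1bd→b27/s3 L1-HIT; vc=[]
#2 0xf9→b15/s3 MISS; vc=[27]
#3 0x102→b16/s0 MISS; vc=[27]
#4 0x1b9→b27/s3 VC-HIT; vc=[15]
#5 0x10c→b16/s0 L1-HIT; vc=[15]
#6 0xf8→b15/s3 VC-HIT; vc=[27]
#7 0x1b3→b27/s3 VC-HIT; vc=[15]
#8 0xf8→b15/s3 VC-HIT; vc=[27]

OUTCOME = VC-HIT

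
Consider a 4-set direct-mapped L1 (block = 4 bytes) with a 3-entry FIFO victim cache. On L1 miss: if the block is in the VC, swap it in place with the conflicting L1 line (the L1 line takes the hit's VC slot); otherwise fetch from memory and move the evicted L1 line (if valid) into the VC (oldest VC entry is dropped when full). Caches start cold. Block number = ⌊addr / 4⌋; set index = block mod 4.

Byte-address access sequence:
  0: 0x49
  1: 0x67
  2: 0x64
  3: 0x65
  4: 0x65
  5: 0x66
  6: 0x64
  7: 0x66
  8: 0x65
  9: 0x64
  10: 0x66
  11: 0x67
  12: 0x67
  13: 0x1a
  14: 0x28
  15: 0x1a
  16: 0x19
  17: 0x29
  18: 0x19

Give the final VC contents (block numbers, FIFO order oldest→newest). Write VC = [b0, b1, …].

#0 0x49→b18/s2 MISS; vc=[]
#1 0x67→b25/s1 MISS; vc=[]
#2 0x64→b25/s1 L1-HIT; vc=[]
#3 0x65→b25/s1 L1-HIT; vc=[]
#4 0x65→b25/s1 L1-HIT; vc=[]
#5 0x66→b25/s1 L1-HIT; vc=[]
#6 0x64→b25/s1 L1-HIT; vc=[]
#7 0x66→b25/s1 L1-HIT; vc=[]
#8 0x65→b25/s1 L1-HIT; vc=[]
#9 0x64→b25/s1 L1-HIT; vc=[]
#10 0x66→b25/s1 L1-HIT; vc=[]
#11 0x67→b25/s1 L1-HIT; vc=[]
#12 0x67→b25/s1 L1-HIT; vc=[]
#13 0x1a→b6/s2 MISS; vc=[18]
#14 0x28→b10/s2 MISS; vc=[18,6]
#15 0x1a→b6/s2 VC-HIT; vc=[18,10]
#16 0x19→b6/s2 L1-HIT; vc=[18,10]
#17 0x29→b10/s2 VC-HIT; vc=[18,6]
#18 0x19→b6/s2 VC-HIT; vc=[18,10]

VC = [18, 10]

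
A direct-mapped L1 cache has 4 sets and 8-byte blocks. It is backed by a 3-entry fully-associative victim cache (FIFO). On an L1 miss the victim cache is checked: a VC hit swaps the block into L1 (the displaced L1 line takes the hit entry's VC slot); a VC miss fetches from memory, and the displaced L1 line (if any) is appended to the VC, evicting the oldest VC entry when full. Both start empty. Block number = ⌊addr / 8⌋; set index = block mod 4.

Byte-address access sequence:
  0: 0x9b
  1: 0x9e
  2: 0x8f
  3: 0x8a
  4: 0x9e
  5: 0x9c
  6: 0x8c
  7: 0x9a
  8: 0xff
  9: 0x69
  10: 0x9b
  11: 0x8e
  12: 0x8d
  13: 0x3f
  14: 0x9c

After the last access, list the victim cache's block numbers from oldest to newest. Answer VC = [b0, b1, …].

VC = [31, 13, 7]

#0 0x9b→b19/s3 MISS; vc=[]
#1 0x9e→b19/s3 L1-HIT; vc=[]
#2 0x8f→b17/s1 MISS; vc=[]
#3 0x8a→b17/s1 L1-HIT; vc=[]
#4 0x9e→b19/s3 L1-HIT; vc=[]
#5 0x9c→b19/s3 L1-HIT; vc=[]
#6 0x8c→b17/s1 L1-HIT; vc=[]
#7 0x9a→b19/s3 L1-HIT; vc=[]
#8 0xff→b31/s3 MISS; vc=[19]
#9 0x69→b13/s1 MISS; vc=[19,17]
#10 0x9b→b19/s3 VC-HIT; vc=[31,17]
#11 0x8e→b17/s1 VC-HIT; vc=[31,13]
#12 0x8d→b17/s1 L1-HIT; vc=[31,13]
#13 0x3f→b7/s3 MISS; vc=[31,13,19]
#14 0x9c→b19/s3 VC-HIT; vc=[31,13,7]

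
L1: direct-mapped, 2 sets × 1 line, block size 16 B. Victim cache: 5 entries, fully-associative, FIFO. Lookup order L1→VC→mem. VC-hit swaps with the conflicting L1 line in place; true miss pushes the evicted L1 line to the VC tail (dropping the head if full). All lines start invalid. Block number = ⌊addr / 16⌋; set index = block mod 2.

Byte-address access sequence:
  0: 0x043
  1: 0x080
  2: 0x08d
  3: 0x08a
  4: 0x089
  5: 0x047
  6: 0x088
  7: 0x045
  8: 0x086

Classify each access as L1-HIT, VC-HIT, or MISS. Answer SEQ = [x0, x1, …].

  [0] addr=0x43 blk=4 s=0: MISS | VC []
  [1] addr=0x80 blk=8 s=0: MISS | VC [4]
  [2] addr=0x8d blk=8 s=0: L1-HIT | VC [4]
  [3] addr=0x8a blk=8 s=0: L1-HIT | VC [4]
  [4] addr=0x89 blk=8 s=0: L1-HIT | VC [4]
  [5] addr=0x47 blk=4 s=0: VC-HIT | VC [8]
  [6] addr=0x88 blk=8 s=0: VC-HIT | VC [4]
  [7] addr=0x45 blk=4 s=0: VC-HIT | VC [8]
  [8] addr=0x86 blk=8 s=0: VC-HIT | VC [4]

SEQ = [MISS, MISS, L1-HIT, L1-HIT, L1-HIT, VC-HIT, VC-HIT, VC-HIT, VC-HIT]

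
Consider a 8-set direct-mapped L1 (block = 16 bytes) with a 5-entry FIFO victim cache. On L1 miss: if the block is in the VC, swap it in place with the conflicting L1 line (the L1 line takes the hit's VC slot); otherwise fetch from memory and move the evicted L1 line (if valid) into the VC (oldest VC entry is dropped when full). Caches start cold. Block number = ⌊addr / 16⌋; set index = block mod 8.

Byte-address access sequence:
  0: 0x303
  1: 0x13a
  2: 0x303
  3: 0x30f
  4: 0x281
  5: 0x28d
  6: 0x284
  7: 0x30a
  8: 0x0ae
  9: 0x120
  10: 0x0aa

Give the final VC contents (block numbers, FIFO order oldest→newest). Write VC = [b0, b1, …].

VC = [40, 18]

0: 0x303 (blk 48, set 0) → MISS  vc=[]
1: 0x13a (blk 19, set 3) → MISS  vc=[]
2: 0x303 (blk 48, set 0) → L1-HIT  vc=[]
3: 0x30f (blk 48, set 0) → L1-HIT  vc=[]
4: 0x281 (blk 40, set 0) → MISS  vc=[48]
5: 0x28d (blk 40, set 0) → L1-HIT  vc=[48]
6: 0x284 (blk 40, set 0) → L1-HIT  vc=[48]
7: 0x30a (blk 48, set 0) → VC-HIT  vc=[40]
8: 0xae (blk 10, set 2) → MISS  vc=[40]
9: 0x120 (blk 18, set 2) → MISS  vc=[40, 10]
10: 0xaa (blk 10, set 2) → VC-HIT  vc=[40, 18]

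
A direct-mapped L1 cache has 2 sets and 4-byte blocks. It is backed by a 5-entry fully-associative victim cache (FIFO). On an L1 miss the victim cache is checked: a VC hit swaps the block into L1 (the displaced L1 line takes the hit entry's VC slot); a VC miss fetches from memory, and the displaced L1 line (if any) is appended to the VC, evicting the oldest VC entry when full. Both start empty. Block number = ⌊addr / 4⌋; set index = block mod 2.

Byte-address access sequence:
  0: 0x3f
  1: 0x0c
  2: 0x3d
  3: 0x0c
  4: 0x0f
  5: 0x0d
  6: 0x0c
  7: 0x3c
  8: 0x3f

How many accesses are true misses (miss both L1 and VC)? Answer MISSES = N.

MISSES = 2

  [0] addr=0x3f blk=15 s=1: MISS | VC []
  [1] addr=0xc blk=3 s=1: MISS | VC [15]
  [2] addr=0x3d blk=15 s=1: VC-HIT | VC [3]
  [3] addr=0xc blk=3 s=1: VC-HIT | VC [15]
  [4] addr=0xf blk=3 s=1: L1-HIT | VC [15]
  [5] addr=0xd blk=3 s=1: L1-HIT | VC [15]
  [6] addr=0xc blk=3 s=1: L1-HIT | VC [15]
  [7] addr=0x3c blk=15 s=1: VC-HIT | VC [3]
  [8] addr=0x3f blk=15 s=1: L1-HIT | VC [3]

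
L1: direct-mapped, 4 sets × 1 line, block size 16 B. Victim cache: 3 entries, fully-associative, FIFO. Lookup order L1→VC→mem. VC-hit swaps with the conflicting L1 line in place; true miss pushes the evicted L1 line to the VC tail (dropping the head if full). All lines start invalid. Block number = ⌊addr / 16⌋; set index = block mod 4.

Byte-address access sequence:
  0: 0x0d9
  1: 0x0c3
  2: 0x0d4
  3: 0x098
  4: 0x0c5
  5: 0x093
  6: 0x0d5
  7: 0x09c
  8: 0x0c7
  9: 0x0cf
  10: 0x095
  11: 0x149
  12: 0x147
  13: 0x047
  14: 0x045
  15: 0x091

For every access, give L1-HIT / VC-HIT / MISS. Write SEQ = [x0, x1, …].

SEQ = [MISS, MISS, L1-HIT, MISS, L1-HIT, L1-HIT, VC-HIT, VC-HIT, L1-HIT, L1-HIT, L1-HIT, MISS, L1-HIT, MISS, L1-HIT, L1-HIT]

0: 0xd9 (blk 13, set 1) → MISS  vc=[]
1: 0xc3 (blk 12, set 0) → MISS  vc=[]
2: 0xd4 (blk 13, set 1) → L1-HIT  vc=[]
3: 0x98 (blk 9, set 1) → MISS  vc=[13]
4: 0xc5 (blk 12, set 0) → L1-HIT  vc=[13]
5: 0x93 (blk 9, set 1) → L1-HIT  vc=[13]
6: 0xd5 (blk 13, set 1) → VC-HIT  vc=[9]
7: 0x9c (blk 9, set 1) → VC-HIT  vc=[13]
8: 0xc7 (blk 12, set 0) → L1-HIT  vc=[13]
9: 0xcf (blk 12, set 0) → L1-HIT  vc=[13]
10: 0x95 (blk 9, set 1) → L1-HIT  vc=[13]
11: 0x149 (blk 20, set 0) → MISS  vc=[13, 12]
12: 0x147 (blk 20, set 0) → L1-HIT  vc=[13, 12]
13: 0x47 (blk 4, set 0) → MISS  vc=[13, 12, 20]
14: 0x45 (blk 4, set 0) → L1-HIT  vc=[13, 12, 20]
15: 0x91 (blk 9, set 1) → L1-HIT  vc=[13, 12, 20]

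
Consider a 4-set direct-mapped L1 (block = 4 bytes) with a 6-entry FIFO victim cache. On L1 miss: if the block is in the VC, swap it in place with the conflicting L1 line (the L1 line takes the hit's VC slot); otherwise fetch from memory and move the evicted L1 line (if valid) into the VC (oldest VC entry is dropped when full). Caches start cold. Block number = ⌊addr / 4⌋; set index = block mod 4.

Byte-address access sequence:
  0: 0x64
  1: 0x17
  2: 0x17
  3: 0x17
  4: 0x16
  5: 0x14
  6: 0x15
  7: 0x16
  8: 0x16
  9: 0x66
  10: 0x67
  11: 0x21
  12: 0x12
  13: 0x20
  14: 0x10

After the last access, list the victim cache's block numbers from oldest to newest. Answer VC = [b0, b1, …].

0: 0x64 (blk 25, set 1) → MISS  vc=[]
1: 0x17 (blk 5, set 1) → MISS  vc=[25]
2: 0x17 (blk 5, set 1) → L1-HIT  vc=[25]
3: 0x17 (blk 5, set 1) → L1-HIT  vc=[25]
4: 0x16 (blk 5, set 1) → L1-HIT  vc=[25]
5: 0x14 (blk 5, set 1) → L1-HIT  vc=[25]
6: 0x15 (blk 5, set 1) → L1-HIT  vc=[25]
7: 0x16 (blk 5, set 1) → L1-HIT  vc=[25]
8: 0x16 (blk 5, set 1) → L1-HIT  vc=[25]
9: 0x66 (blk 25, set 1) → VC-HIT  vc=[5]
10: 0x67 (blk 25, set 1) → L1-HIT  vc=[5]
11: 0x21 (blk 8, set 0) → MISS  vc=[5]
12: 0x12 (blk 4, set 0) → MISS  vc=[5, 8]
13: 0x20 (blk 8, set 0) → VC-HIT  vc=[5, 4]
14: 0x10 (blk 4, set 0) → VC-HIT  vc=[5, 8]

VC = [5, 8]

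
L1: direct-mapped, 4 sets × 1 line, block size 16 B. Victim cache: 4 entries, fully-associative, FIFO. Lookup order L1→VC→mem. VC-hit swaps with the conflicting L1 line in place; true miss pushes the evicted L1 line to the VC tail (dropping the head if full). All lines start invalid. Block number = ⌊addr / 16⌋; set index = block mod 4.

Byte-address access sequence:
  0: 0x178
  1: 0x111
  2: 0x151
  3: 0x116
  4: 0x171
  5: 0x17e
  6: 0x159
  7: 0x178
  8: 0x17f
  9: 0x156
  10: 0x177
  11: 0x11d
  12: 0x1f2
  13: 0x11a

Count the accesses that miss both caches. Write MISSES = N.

#0 0x178→b23/s3 MISS; vc=[]
#1 0x111→b17/s1 MISS; vc=[]
#2 0x151→b21/s1 MISS; vc=[17]
#3 0x116→b17/s1 VC-HIT; vc=[21]
#4 0x171→b23/s3 L1-HIT; vc=[21]
#5 0x17e→b23/s3 L1-HIT; vc=[21]
#6 0x159→b21/s1 VC-HIT; vc=[17]
#7 0x178→b23/s3 L1-HIT; vc=[17]
#8 0x17f→b23/s3 L1-HIT; vc=[17]
#9 0x156→b21/s1 L1-HIT; vc=[17]
#10 0x177→b23/s3 L1-HIT; vc=[17]
#11 0x11d→b17/s1 VC-HIT; vc=[21]
#12 0x1f2→b31/s3 MISS; vc=[21,23]
#13 0x11a→b17/s1 L1-HIT; vc=[21,23]

MISSES = 4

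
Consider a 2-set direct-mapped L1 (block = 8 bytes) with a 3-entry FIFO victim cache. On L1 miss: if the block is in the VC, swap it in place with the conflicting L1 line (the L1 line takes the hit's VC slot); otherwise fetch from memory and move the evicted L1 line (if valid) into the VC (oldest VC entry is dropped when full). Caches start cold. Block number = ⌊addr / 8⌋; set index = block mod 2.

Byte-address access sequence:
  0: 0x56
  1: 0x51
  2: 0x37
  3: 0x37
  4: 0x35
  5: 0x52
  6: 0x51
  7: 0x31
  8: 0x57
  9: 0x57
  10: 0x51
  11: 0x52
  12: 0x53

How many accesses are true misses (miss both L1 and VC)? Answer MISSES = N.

#0 0x56→b10/s0 MISS; vc=[]
#1 0x51→b10/s0 L1-HIT; vc=[]
#2 0x37→b6/s0 MISS; vc=[10]
#3 0x37→b6/s0 L1-HIT; vc=[10]
#4 0x35→b6/s0 L1-HIT; vc=[10]
#5 0x52→b10/s0 VC-HIT; vc=[6]
#6 0x51→b10/s0 L1-HIT; vc=[6]
#7 0x31→b6/s0 VC-HIT; vc=[10]
#8 0x57→b10/s0 VC-HIT; vc=[6]
#9 0x57→b10/s0 L1-HIT; vc=[6]
#10 0x51→b10/s0 L1-HIT; vc=[6]
#11 0x52→b10/s0 L1-HIT; vc=[6]
#12 0x53→b10/s0 L1-HIT; vc=[6]

MISSES = 2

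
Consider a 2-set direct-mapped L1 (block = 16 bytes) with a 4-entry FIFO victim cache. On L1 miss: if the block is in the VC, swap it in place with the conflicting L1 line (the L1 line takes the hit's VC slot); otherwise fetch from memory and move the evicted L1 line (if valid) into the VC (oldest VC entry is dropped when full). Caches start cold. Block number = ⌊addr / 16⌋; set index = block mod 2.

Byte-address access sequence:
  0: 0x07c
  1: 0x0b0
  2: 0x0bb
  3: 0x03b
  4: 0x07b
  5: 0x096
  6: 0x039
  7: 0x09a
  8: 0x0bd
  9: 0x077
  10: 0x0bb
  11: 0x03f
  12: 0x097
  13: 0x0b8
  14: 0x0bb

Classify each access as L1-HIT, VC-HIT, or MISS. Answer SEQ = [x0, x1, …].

SEQ = [MISS, MISS, L1-HIT, MISS, VC-HIT, MISS, VC-HIT, VC-HIT, VC-HIT, VC-HIT, VC-HIT, VC-HIT, VC-HIT, VC-HIT, L1-HIT]

  [0] addr=0x7c blk=7 s=1: MISS | VC []
  [1] addr=0xb0 blk=11 s=1: MISS | VC [7]
  [2] addr=0xbb blk=11 s=1: L1-HIT | VC [7]
  [3] addr=0x3b blk=3 s=1: MISS | VC [7, 11]
  [4] addr=0x7b blk=7 s=1: VC-HIT | VC [3, 11]
  [5] addr=0x96 blk=9 s=1: MISS | VC [3, 11, 7]
  [6] addr=0x39 blk=3 s=1: VC-HIT | VC [9, 11, 7]
  [7] addr=0x9a blk=9 s=1: VC-HIT | VC [3, 11, 7]
  [8] addr=0xbd blk=11 s=1: VC-HIT | VC [3, 9, 7]
  [9] addr=0x77 blk=7 s=1: VC-HIT | VC [3, 9, 11]
  [10] addr=0xbb blk=11 s=1: VC-HIT | VC [3, 9, 7]
  [11] addr=0x3f blk=3 s=1: VC-HIT | VC [11, 9, 7]
  [12] addr=0x97 blk=9 s=1: VC-HIT | VC [11, 3, 7]
  [13] addr=0xb8 blk=11 s=1: VC-HIT | VC [9, 3, 7]
  [14] addr=0xbb blk=11 s=1: L1-HIT | VC [9, 3, 7]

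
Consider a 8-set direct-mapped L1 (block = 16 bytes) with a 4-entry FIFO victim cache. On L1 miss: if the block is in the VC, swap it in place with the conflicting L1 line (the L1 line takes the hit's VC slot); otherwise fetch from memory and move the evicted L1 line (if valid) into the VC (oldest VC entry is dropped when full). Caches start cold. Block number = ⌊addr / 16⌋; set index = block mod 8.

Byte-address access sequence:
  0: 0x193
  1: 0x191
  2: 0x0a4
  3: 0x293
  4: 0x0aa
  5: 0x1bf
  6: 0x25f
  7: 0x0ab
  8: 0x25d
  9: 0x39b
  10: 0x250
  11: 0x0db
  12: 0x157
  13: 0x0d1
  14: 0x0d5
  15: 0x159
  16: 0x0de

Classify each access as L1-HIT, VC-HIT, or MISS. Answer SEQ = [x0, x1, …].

#0 0x193→b25/s1 MISS; vc=[]
#1 0x191→b25/s1 L1-HIT; vc=[]
#2 0xa4→b10/s2 MISS; vc=[]
#3 0x293→b41/s1 MISS; vc=[25]
#4 0xaa→b10/s2 L1-HIT; vc=[25]
#5 0x1bf→b27/s3 MISS; vc=[25]
#6 0x25f→b37/s5 MISS; vc=[25]
#7 0xab→b10/s2 L1-HIT; vc=[25]
#8 0x25d→b37/s5 L1-HIT; vc=[25]
#9 0x39b→b57/s1 MISS; vc=[25,41]
#10 0x250→b37/s5 L1-HIT; vc=[25,41]
#11 0xdb→b13/s5 MISS; vc=[25,41,37]
#12 0x157→b21/s5 MISS; vc=[25,41,37,13]
#13 0xd1→b13/s5 VC-HIT; vc=[25,41,37,21]
#14 0xd5→b13/s5 L1-HIT; vc=[25,41,37,21]
#15 0x159→b21/s5 VC-HIT; vc=[25,41,37,13]
#16 0xde→b13/s5 VC-HIT; vc=[25,41,37,21]

SEQ = [MISS, L1-HIT, MISS, MISS, L1-HIT, MISS, MISS, L1-HIT, L1-HIT, MISS, L1-HIT, MISS, MISS, VC-HIT, L1-HIT, VC-HIT, VC-HIT]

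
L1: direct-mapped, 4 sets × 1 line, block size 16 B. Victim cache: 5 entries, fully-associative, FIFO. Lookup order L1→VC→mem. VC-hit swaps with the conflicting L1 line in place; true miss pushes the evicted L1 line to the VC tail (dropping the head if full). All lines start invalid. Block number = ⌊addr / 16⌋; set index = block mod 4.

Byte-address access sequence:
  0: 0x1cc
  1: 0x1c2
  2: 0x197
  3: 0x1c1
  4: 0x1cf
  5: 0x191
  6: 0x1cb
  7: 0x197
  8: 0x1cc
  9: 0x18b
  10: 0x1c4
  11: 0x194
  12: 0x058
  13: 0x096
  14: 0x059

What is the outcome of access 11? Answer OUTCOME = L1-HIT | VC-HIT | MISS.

OUTCOME = L1-HIT

#0 0x1cc→b28/s0 MISS; vc=[]
#1 0x1c2→b28/s0 L1-HIT; vc=[]
#2 0x197→b25/s1 MISS; vc=[]
#3 0x1c1→b28/s0 L1-HIT; vc=[]
#4 0x1cf→b28/s0 L1-HIT; vc=[]
#5 0x191→b25/s1 L1-HIT; vc=[]
#6 0x1cb→b28/s0 L1-HIT; vc=[]
#7 0x197→b25/s1 L1-HIT; vc=[]
#8 0x1cc→b28/s0 L1-HIT; vc=[]
#9 0x18b→b24/s0 MISS; vc=[28]
#10 0x1c4→b28/s0 VC-HIT; vc=[24]
#11 0x194→b25/s1 L1-HIT; vc=[24]
#12 0x58→b5/s1 MISS; vc=[24,25]
#13 0x96→b9/s1 MISS; vc=[24,25,5]
#14 0x59→b5/s1 VC-HIT; vc=[24,25,9]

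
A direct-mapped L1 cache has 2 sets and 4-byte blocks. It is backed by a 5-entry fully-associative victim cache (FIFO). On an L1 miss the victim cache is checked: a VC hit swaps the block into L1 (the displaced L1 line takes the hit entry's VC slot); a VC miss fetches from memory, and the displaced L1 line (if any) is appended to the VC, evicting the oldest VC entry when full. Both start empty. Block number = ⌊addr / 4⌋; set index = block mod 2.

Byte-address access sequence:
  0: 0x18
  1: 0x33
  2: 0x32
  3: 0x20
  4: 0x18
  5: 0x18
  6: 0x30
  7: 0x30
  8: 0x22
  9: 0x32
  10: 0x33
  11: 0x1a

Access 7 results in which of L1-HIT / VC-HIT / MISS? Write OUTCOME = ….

  [0] addr=0x18 blk=6 s=0: MISS | VC []
  [1] addr=0x33 blk=12 s=0: MISS | VC [6]
  [2] addr=0x32 blk=12 s=0: L1-HIT | VC [6]
  [3] addr=0x20 blk=8 s=0: MISS | VC [6, 12]
  [4] addr=0x18 blk=6 s=0: VC-HIT | VC [8, 12]
  [5] addr=0x18 blk=6 s=0: L1-HIT | VC [8, 12]
  [6] addr=0x30 blk=12 s=0: VC-HIT | VC [8, 6]
  [7] addr=0x30 blk=12 s=0: L1-HIT | VC [8, 6]
  [8] addr=0x22 blk=8 s=0: VC-HIT | VC [12, 6]
  [9] addr=0x32 blk=12 s=0: VC-HIT | VC [8, 6]
  [10] addr=0x33 blk=12 s=0: L1-HIT | VC [8, 6]
  [11] addr=0x1a blk=6 s=0: VC-HIT | VC [8, 12]

OUTCOME = L1-HIT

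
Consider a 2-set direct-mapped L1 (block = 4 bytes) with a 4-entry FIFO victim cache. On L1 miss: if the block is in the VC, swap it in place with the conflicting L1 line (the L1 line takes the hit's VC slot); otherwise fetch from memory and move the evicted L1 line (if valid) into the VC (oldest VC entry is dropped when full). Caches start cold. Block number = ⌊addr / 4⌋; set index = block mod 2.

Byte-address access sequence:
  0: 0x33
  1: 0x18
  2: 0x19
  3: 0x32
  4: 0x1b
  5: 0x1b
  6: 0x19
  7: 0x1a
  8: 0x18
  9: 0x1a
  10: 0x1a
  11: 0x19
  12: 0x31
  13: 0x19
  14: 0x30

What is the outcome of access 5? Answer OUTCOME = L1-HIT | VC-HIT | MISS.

#0 0x33→b12/s0 MISS; vc=[]
#1 0x18→b6/s0 MISS; vc=[12]
#2 0x19→b6/s0 L1-HIT; vc=[12]
#3 0x32→b12/s0 VC-HIT; vc=[6]
#4 0x1b→b6/s0 VC-HIT; vc=[12]
#5 0x1b→b6/s0 L1-HIT; vc=[12]
#6 0x19→b6/s0 L1-HIT; vc=[12]
#7 0x1a→b6/s0 L1-HIT; vc=[12]
#8 0x18→b6/s0 L1-HIT; vc=[12]
#9 0x1a→b6/s0 L1-HIT; vc=[12]
#10 0x1a→b6/s0 L1-HIT; vc=[12]
#11 0x19→b6/s0 L1-HIT; vc=[12]
#12 0x31→b12/s0 VC-HIT; vc=[6]
#13 0x19→b6/s0 VC-HIT; vc=[12]
#14 0x30→b12/s0 VC-HIT; vc=[6]

OUTCOME = L1-HIT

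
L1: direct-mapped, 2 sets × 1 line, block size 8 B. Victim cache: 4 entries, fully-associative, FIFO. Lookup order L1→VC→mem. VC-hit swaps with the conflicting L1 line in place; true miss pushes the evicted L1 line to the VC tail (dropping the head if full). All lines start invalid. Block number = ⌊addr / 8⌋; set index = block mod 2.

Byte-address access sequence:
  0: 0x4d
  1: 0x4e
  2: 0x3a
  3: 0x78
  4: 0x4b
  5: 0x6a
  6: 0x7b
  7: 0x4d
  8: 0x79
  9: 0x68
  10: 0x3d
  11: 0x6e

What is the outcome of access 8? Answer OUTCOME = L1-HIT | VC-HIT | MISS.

  [0] addr=0x4d blk=9 s=1: MISS | VC []
  [1] addr=0x4e blk=9 s=1: L1-HIT | VC []
  [2] addr=0x3a blk=7 s=1: MISS | VC [9]
  [3] addr=0x78 blk=15 s=1: MISS | VC [9, 7]
  [4] addr=0x4b blk=9 s=1: VC-HIT | VC [15, 7]
  [5] addr=0x6a blk=13 s=1: MISS | VC [15, 7, 9]
  [6] addr=0x7b blk=15 s=1: VC-HIT | VC [13, 7, 9]
  [7] addr=0x4d blk=9 s=1: VC-HIT | VC [13, 7, 15]
  [8] addr=0x79 blk=15 s=1: VC-HIT | VC [13, 7, 9]
  [9] addr=0x68 blk=13 s=1: VC-HIT | VC [15, 7, 9]
  [10] addr=0x3d blk=7 s=1: VC-HIT | VC [15, 13, 9]
  [11] addr=0x6e blk=13 s=1: VC-HIT | VC [15, 7, 9]

OUTCOME = VC-HIT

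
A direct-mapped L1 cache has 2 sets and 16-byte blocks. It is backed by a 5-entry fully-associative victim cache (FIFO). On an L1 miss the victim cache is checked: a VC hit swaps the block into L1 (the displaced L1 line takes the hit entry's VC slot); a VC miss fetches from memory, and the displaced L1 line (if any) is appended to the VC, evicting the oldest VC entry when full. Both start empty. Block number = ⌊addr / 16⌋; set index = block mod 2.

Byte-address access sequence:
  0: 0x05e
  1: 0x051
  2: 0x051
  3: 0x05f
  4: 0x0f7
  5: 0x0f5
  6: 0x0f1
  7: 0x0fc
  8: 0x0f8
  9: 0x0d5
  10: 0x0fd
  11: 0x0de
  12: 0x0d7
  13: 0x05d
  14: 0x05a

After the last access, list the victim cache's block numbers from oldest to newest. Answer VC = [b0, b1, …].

VC = [13, 15]

0: 0x5e (blk 5, set 1) → MISS  vc=[]
1: 0x51 (blk 5, set 1) → L1-HIT  vc=[]
2: 0x51 (blk 5, set 1) → L1-HIT  vc=[]
3: 0x5f (blk 5, set 1) → L1-HIT  vc=[]
4: 0xf7 (blk 15, set 1) → MISS  vc=[5]
5: 0xf5 (blk 15, set 1) → L1-HIT  vc=[5]
6: 0xf1 (blk 15, set 1) → L1-HIT  vc=[5]
7: 0xfc (blk 15, set 1) → L1-HIT  vc=[5]
8: 0xf8 (blk 15, set 1) → L1-HIT  vc=[5]
9: 0xd5 (blk 13, set 1) → MISS  vc=[5, 15]
10: 0xfd (blk 15, set 1) → VC-HIT  vc=[5, 13]
11: 0xde (blk 13, set 1) → VC-HIT  vc=[5, 15]
12: 0xd7 (blk 13, set 1) → L1-HIT  vc=[5, 15]
13: 0x5d (blk 5, set 1) → VC-HIT  vc=[13, 15]
14: 0x5a (blk 5, set 1) → L1-HIT  vc=[13, 15]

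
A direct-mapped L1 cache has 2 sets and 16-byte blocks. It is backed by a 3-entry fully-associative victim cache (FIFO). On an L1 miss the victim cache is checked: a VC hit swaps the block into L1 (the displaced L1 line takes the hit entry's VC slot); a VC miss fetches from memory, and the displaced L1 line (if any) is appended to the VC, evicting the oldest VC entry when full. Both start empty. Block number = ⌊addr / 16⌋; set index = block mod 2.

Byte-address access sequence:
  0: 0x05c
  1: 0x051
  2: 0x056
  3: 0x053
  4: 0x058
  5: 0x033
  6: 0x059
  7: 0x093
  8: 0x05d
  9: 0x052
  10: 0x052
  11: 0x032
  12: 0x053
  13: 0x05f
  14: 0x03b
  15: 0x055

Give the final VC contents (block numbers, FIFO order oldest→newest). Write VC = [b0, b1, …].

  [0] addr=0x5c blk=5 s=1: MISS | VC []
  [1] addr=0x51 blk=5 s=1: L1-HIT | VC []
  [2] addr=0x56 blk=5 s=1: L1-HIT | VC []
  [3] addr=0x53 blk=5 s=1: L1-HIT | VC []
  [4] addr=0x58 blk=5 s=1: L1-HIT | VC []
  [5] addr=0x33 blk=3 s=1: MISS | VC [5]
  [6] addr=0x59 blk=5 s=1: VC-HIT | VC [3]
  [7] addr=0x93 blk=9 s=1: MISS | VC [3, 5]
  [8] addr=0x5d blk=5 s=1: VC-HIT | VC [3, 9]
  [9] addr=0x52 blk=5 s=1: L1-HIT | VC [3, 9]
  [10] addr=0x52 blk=5 s=1: L1-HIT | VC [3, 9]
  [11] addr=0x32 blk=3 s=1: VC-HIT | VC [5, 9]
  [12] addr=0x53 blk=5 s=1: VC-HIT | VC [3, 9]
  [13] addr=0x5f blk=5 s=1: L1-HIT | VC [3, 9]
  [14] addr=0x3b blk=3 s=1: VC-HIT | VC [5, 9]
  [15] addr=0x55 blk=5 s=1: VC-HIT | VC [3, 9]

VC = [3, 9]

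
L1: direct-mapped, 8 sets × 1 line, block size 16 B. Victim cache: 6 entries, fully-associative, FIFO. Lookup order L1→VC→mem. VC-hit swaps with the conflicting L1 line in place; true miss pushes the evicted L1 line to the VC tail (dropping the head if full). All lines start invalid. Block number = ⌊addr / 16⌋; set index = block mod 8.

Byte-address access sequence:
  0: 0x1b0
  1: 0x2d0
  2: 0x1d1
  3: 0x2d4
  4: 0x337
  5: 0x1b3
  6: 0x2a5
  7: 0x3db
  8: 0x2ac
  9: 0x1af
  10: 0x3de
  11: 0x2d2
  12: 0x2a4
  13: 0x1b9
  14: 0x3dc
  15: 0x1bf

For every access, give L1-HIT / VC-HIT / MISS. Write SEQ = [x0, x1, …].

SEQ = [MISS, MISS, MISS, VC-HIT, MISS, VC-HIT, MISS, MISS, L1-HIT, MISS, L1-HIT, VC-HIT, VC-HIT, L1-HIT, VC-HIT, L1-HIT]

  [0] addr=0x1b0 blk=27 s=3: MISS | VC []
  [1] addr=0x2d0 blk=45 s=5: MISS | VC []
  [2] addr=0x1d1 blk=29 s=5: MISS | VC [45]
  [3] addr=0x2d4 blk=45 s=5: VC-HIT | VC [29]
  [4] addr=0x337 blk=51 s=3: MISS | VC [29, 27]
  [5] addr=0x1b3 blk=27 s=3: VC-HIT | VC [29, 51]
  [6] addr=0x2a5 blk=42 s=2: MISS | VC [29, 51]
  [7] addr=0x3db blk=61 s=5: MISS | VC [29, 51, 45]
  [8] addr=0x2ac blk=42 s=2: L1-HIT | VC [29, 51, 45]
  [9] addr=0x1af blk=26 s=2: MISS | VC [29, 51, 45, 42]
  [10] addr=0x3de blk=61 s=5: L1-HIT | VC [29, 51, 45, 42]
  [11] addr=0x2d2 blk=45 s=5: VC-HIT | VC [29, 51, 61, 42]
  [12] addr=0x2a4 blk=42 s=2: VC-HIT | VC [29, 51, 61, 26]
  [13] addr=0x1b9 blk=27 s=3: L1-HIT | VC [29, 51, 61, 26]
  [14] addr=0x3dc blk=61 s=5: VC-HIT | VC [29, 51, 45, 26]
  [15] addr=0x1bf blk=27 s=3: L1-HIT | VC [29, 51, 45, 26]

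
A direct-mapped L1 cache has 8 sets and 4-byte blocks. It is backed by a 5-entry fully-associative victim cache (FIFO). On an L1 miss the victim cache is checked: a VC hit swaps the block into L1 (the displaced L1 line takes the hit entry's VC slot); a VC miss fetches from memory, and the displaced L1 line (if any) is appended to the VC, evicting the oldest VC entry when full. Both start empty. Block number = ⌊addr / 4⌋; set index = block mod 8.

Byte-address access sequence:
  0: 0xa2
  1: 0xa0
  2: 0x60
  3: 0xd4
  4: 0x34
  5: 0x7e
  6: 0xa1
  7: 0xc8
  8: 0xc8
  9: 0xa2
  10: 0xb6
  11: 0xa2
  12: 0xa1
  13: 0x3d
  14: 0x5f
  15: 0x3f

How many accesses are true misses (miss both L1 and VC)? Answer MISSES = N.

MISSES = 9

0: 0xa2 (blk 40, set 0) → MISS  vc=[]
1: 0xa0 (blk 40, set 0) → L1-HIT  vc=[]
2: 0x60 (blk 24, set 0) → MISS  vc=[40]
3: 0xd4 (blk 53, set 5) → MISS  vc=[40]
4: 0x34 (blk 13, set 5) → MISS  vc=[40, 53]
5: 0x7e (blk 31, set 7) → MISS  vc=[40, 53]
6: 0xa1 (blk 40, set 0) → VC-HIT  vc=[24, 53]
7: 0xc8 (blk 50, set 2) → MISS  vc=[24, 53]
8: 0xc8 (blk 50, set 2) → L1-HIT  vc=[24, 53]
9: 0xa2 (blk 40, set 0) → L1-HIT  vc=[24, 53]
10: 0xb6 (blk 45, set 5) → MISS  vc=[24, 53, 13]
11: 0xa2 (blk 40, set 0) → L1-HIT  vc=[24, 53, 13]
12: 0xa1 (blk 40, set 0) → L1-HIT  vc=[24, 53, 13]
13: 0x3d (blk 15, set 7) → MISS  vc=[24, 53, 13, 31]
14: 0x5f (blk 23, set 7) → MISS  vc=[24, 53, 13, 31, 15]
15: 0x3f (blk 15, set 7) → VC-HIT  vc=[24, 53, 13, 31, 23]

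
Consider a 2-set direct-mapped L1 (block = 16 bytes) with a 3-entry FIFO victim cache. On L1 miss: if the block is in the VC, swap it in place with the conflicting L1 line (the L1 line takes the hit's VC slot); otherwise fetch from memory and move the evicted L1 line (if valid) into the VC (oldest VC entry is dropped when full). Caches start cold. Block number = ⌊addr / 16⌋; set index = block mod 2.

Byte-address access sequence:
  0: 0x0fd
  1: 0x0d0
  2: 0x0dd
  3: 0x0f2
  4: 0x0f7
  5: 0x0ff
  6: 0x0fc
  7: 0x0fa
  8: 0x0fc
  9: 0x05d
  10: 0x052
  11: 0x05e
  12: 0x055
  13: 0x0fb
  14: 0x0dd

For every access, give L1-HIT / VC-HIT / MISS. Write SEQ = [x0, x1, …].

SEQ = [MISS, MISS, L1-HIT, VC-HIT, L1-HIT, L1-HIT, L1-HIT, L1-HIT, L1-HIT, MISS, L1-HIT, L1-HIT, L1-HIT, VC-HIT, VC-HIT]

  [0] addr=0xfd blk=15 s=1: MISS | VC []
  [1] addr=0xd0 blk=13 s=1: MISS | VC [15]
  [2] addr=0xdd blk=13 s=1: L1-HIT | VC [15]
  [3] addr=0xf2 blk=15 s=1: VC-HIT | VC [13]
  [4] addr=0xf7 blk=15 s=1: L1-HIT | VC [13]
  [5] addr=0xff blk=15 s=1: L1-HIT | VC [13]
  [6] addr=0xfc blk=15 s=1: L1-HIT | VC [13]
  [7] addr=0xfa blk=15 s=1: L1-HIT | VC [13]
  [8] addr=0xfc blk=15 s=1: L1-HIT | VC [13]
  [9] addr=0x5d blk=5 s=1: MISS | VC [13, 15]
  [10] addr=0x52 blk=5 s=1: L1-HIT | VC [13, 15]
  [11] addr=0x5e blk=5 s=1: L1-HIT | VC [13, 15]
  [12] addr=0x55 blk=5 s=1: L1-HIT | VC [13, 15]
  [13] addr=0xfb blk=15 s=1: VC-HIT | VC [13, 5]
  [14] addr=0xdd blk=13 s=1: VC-HIT | VC [15, 5]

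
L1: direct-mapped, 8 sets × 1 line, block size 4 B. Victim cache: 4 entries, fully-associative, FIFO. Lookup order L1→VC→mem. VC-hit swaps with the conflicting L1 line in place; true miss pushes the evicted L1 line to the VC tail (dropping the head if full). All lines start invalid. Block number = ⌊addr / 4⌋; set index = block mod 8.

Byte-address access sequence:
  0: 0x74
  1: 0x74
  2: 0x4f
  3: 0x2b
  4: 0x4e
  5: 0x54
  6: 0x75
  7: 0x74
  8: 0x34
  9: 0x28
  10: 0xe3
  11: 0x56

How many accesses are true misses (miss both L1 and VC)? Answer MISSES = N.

MISSES = 6

  [0] addr=0x74 blk=29 s=5: MISS | VC []
  [1] addr=0x74 blk=29 s=5: L1-HIT | VC []
  [2] addr=0x4f blk=19 s=3: MISS | VC []
  [3] addr=0x2b blk=10 s=2: MISS | VC []
  [4] addr=0x4e blk=19 s=3: L1-HIT | VC []
  [5] addr=0x54 blk=21 s=5: MISS | VC [29]
  [6] addr=0x75 blk=29 s=5: VC-HIT | VC [21]
  [7] addr=0x74 blk=29 s=5: L1-HIT | VC [21]
  [8] addr=0x34 blk=13 s=5: MISS | VC [21, 29]
  [9] addr=0x28 blk=10 s=2: L1-HIT | VC [21, 29]
  [10] addr=0xe3 blk=56 s=0: MISS | VC [21, 29]
  [11] addr=0x56 blk=21 s=5: VC-HIT | VC [13, 29]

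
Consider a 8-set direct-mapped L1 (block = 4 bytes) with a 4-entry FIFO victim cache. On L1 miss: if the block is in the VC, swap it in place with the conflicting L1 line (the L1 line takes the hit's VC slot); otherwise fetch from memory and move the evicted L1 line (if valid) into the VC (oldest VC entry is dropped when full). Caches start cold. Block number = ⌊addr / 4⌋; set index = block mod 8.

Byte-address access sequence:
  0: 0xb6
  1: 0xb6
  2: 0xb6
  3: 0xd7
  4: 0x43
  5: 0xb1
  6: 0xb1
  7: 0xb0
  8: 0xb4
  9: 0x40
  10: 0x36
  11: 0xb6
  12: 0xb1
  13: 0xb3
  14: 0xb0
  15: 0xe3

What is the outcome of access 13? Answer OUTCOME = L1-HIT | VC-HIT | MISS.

#0 0xb6→b45/s5 MISS; vc=[]
#1 0xb6→b45/s5 L1-HIT; vc=[]
#2 0xb6→b45/s5 L1-HIT; vc=[]
#3 0xd7→b53/s5 MISS; vc=[45]
#4 0x43→b16/s0 MISS; vc=[45]
#5 0xb1→b44/s4 MISS; vc=[45]
#6 0xb1→b44/s4 L1-HIT; vc=[45]
#7 0xb0→b44/s4 L1-HIT; vc=[45]
#8 0xb4→b45/s5 VC-HIT; vc=[53]
#9 0x40→b16/s0 L1-HIT; vc=[53]
#10 0x36→b13/s5 MISS; vc=[53,45]
#11 0xb6→b45/s5 VC-HIT; vc=[53,13]
#12 0xb1→b44/s4 L1-HIT; vc=[53,13]
#13 0xb3→b44/s4 L1-HIT; vc=[53,13]
#14 0xb0→b44/s4 L1-HIT; vc=[53,13]
#15 0xe3→b56/s0 MISS; vc=[53,13,16]

OUTCOME = L1-HIT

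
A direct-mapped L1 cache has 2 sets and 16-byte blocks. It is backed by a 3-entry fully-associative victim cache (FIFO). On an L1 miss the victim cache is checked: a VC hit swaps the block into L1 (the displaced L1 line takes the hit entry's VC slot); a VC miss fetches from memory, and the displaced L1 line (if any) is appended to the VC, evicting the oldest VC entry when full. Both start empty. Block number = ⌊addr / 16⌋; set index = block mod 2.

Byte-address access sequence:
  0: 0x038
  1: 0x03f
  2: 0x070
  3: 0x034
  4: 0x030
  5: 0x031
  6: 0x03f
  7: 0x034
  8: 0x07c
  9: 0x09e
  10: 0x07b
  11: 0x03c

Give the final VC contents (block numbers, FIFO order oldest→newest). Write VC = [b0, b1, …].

VC = [7, 9]

  [0] addr=0x38 blk=3 s=1: MISS | VC []
  [1] addr=0x3f blk=3 s=1: L1-HIT | VC []
  [2] addr=0x70 blk=7 s=1: MISS | VC [3]
  [3] addr=0x34 blk=3 s=1: VC-HIT | VC [7]
  [4] addr=0x30 blk=3 s=1: L1-HIT | VC [7]
  [5] addr=0x31 blk=3 s=1: L1-HIT | VC [7]
  [6] addr=0x3f blk=3 s=1: L1-HIT | VC [7]
  [7] addr=0x34 blk=3 s=1: L1-HIT | VC [7]
  [8] addr=0x7c blk=7 s=1: VC-HIT | VC [3]
  [9] addr=0x9e blk=9 s=1: MISS | VC [3, 7]
  [10] addr=0x7b blk=7 s=1: VC-HIT | VC [3, 9]
  [11] addr=0x3c blk=3 s=1: VC-HIT | VC [7, 9]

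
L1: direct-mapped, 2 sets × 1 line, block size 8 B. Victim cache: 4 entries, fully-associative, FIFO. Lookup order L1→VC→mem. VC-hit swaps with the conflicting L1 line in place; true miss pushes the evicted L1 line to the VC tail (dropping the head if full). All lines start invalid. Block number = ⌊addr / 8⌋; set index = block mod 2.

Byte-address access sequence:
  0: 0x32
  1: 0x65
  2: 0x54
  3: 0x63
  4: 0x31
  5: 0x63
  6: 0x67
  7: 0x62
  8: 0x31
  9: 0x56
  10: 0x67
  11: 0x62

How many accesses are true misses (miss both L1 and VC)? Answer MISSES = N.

MISSES = 3

0: 0x32 (blk 6, set 0) → MISS  vc=[]
1: 0x65 (blk 12, set 0) → MISS  vc=[6]
2: 0x54 (blk 10, set 0) → MISS  vc=[6, 12]
3: 0x63 (blk 12, set 0) → VC-HIT  vc=[6, 10]
4: 0x31 (blk 6, set 0) → VC-HIT  vc=[12, 10]
5: 0x63 (blk 12, set 0) → VC-HIT  vc=[6, 10]
6: 0x67 (blk 12, set 0) → L1-HIT  vc=[6, 10]
7: 0x62 (blk 12, set 0) → L1-HIT  vc=[6, 10]
8: 0x31 (blk 6, set 0) → VC-HIT  vc=[12, 10]
9: 0x56 (blk 10, set 0) → VC-HIT  vc=[12, 6]
10: 0x67 (blk 12, set 0) → VC-HIT  vc=[10, 6]
11: 0x62 (blk 12, set 0) → L1-HIT  vc=[10, 6]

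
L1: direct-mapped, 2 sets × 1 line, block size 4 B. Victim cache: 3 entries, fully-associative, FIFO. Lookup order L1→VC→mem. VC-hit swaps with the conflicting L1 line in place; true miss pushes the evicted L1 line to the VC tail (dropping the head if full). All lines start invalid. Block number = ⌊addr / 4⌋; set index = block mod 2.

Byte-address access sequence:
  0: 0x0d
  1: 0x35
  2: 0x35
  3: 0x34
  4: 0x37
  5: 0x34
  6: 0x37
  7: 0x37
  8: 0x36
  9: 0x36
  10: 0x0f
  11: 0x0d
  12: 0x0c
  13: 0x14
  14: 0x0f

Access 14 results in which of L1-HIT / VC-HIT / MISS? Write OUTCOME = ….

  [0] addr=0xd blk=3 s=1: MISS | VC []
  [1] addr=0x35 blk=13 s=1: MISS | VC [3]
  [2] addr=0x35 blk=13 s=1: L1-HIT | VC [3]
  [3] addr=0x34 blk=13 s=1: L1-HIT | VC [3]
  [4] addr=0x37 blk=13 s=1: L1-HIT | VC [3]
  [5] addr=0x34 blk=13 s=1: L1-HIT | VC [3]
  [6] addr=0x37 blk=13 s=1: L1-HIT | VC [3]
  [7] addr=0x37 blk=13 s=1: L1-HIT | VC [3]
  [8] addr=0x36 blk=13 s=1: L1-HIT | VC [3]
  [9] addr=0x36 blk=13 s=1: L1-HIT | VC [3]
  [10] addr=0xf blk=3 s=1: VC-HIT | VC [13]
  [11] addr=0xd blk=3 s=1: L1-HIT | VC [13]
  [12] addr=0xc blk=3 s=1: L1-HIT | VC [13]
  [13] addr=0x14 blk=5 s=1: MISS | VC [13, 3]
  [14] addr=0xf blk=3 s=1: VC-HIT | VC [13, 5]

OUTCOME = VC-HIT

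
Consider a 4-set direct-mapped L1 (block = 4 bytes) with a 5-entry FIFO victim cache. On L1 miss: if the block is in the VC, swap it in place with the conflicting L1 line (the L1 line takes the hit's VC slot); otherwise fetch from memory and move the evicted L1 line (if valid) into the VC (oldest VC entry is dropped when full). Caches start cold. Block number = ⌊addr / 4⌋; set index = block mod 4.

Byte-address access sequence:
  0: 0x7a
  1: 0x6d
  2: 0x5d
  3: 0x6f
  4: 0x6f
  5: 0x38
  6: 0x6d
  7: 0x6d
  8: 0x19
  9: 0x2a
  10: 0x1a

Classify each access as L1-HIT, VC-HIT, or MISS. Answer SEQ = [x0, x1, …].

#0 0x7a→b30/s2 MISS; vc=[]
#1 0x6d→b27/s3 MISS; vc=[]
#2 0x5d→b23/s3 MISS; vc=[27]
#3 0x6f→b27/s3 VC-HIT; vc=[23]
#4 0x6f→b27/s3 L1-HIT; vc=[23]
#5 0x38→b14/s2 MISS; vc=[23,30]
#6 0x6d→b27/s3 L1-HIT; vc=[23,30]
#7 0x6d→b27/s3 L1-HIT; vc=[23,30]
#8 0x19→b6/s2 MISS; vc=[23,30,14]
#9 0x2a→b10/s2 MISS; vc=[23,30,14,6]
#10 0x1a→b6/s2 VC-HIT; vc=[23,30,14,10]

SEQ = [MISS, MISS, MISS, VC-HIT, L1-HIT, MISS, L1-HIT, L1-HIT, MISS, MISS, VC-HIT]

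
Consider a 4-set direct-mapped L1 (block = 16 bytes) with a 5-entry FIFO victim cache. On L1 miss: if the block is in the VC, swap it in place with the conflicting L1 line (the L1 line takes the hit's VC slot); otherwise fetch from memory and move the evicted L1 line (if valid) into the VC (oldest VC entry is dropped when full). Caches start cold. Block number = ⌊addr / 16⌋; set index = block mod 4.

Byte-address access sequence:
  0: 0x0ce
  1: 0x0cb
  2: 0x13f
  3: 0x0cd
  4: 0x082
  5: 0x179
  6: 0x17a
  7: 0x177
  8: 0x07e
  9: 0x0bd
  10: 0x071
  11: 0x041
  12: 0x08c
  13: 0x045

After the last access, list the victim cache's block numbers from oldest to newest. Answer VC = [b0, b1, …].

VC = [12, 19, 23, 11, 8]

0: 0xce (blk 12, set 0) → MISS  vc=[]
1: 0xcb (blk 12, set 0) → L1-HIT  vc=[]
2: 0x13f (blk 19, set 3) → MISS  vc=[]
3: 0xcd (blk 12, set 0) → L1-HIT  vc=[]
4: 0x82 (blk 8, set 0) → MISS  vc=[12]
5: 0x179 (blk 23, set 3) → MISS  vc=[12, 19]
6: 0x17a (blk 23, set 3) → L1-HIT  vc=[12, 19]
7: 0x177 (blk 23, set 3) → L1-HIT  vc=[12, 19]
8: 0x7e (blk 7, set 3) → MISS  vc=[12, 19, 23]
9: 0xbd (blk 11, set 3) → MISS  vc=[12, 19, 23, 7]
10: 0x71 (blk 7, set 3) → VC-HIT  vc=[12, 19, 23, 11]
11: 0x41 (blk 4, set 0) → MISS  vc=[12, 19, 23, 11, 8]
12: 0x8c (blk 8, set 0) → VC-HIT  vc=[12, 19, 23, 11, 4]
13: 0x45 (blk 4, set 0) → VC-HIT  vc=[12, 19, 23, 11, 8]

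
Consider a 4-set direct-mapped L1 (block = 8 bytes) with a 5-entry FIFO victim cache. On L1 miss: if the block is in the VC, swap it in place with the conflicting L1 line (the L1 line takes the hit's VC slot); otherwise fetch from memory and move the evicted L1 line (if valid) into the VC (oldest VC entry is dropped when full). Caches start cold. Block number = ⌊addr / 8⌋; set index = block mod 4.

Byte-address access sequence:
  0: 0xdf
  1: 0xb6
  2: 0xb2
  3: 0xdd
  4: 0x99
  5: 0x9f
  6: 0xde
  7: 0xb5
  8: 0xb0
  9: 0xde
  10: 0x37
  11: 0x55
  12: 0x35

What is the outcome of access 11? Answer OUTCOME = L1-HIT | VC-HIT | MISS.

0: 0xdf (blk 27, set 3) → MISS  vc=[]
1: 0xb6 (blk 22, set 2) → MISS  vc=[]
2: 0xb2 (blk 22, set 2) → L1-HIT  vc=[]
3: 0xdd (blk 27, set 3) → L1-HIT  vc=[]
4: 0x99 (blk 19, set 3) → MISS  vc=[27]
5: 0x9f (blk 19, set 3) → L1-HIT  vc=[27]
6: 0xde (blk 27, set 3) → VC-HIT  vc=[19]
7: 0xb5 (blk 22, set 2) → L1-HIT  vc=[19]
8: 0xb0 (blk 22, set 2) → L1-HIT  vc=[19]
9: 0xde (blk 27, set 3) → L1-HIT  vc=[19]
10: 0x37 (blk 6, set 2) → MISS  vc=[19, 22]
11: 0x55 (blk 10, set 2) → MISS  vc=[19, 22, 6]
12: 0x35 (blk 6, set 2) → VC-HIT  vc=[19, 22, 10]

OUTCOME = MISS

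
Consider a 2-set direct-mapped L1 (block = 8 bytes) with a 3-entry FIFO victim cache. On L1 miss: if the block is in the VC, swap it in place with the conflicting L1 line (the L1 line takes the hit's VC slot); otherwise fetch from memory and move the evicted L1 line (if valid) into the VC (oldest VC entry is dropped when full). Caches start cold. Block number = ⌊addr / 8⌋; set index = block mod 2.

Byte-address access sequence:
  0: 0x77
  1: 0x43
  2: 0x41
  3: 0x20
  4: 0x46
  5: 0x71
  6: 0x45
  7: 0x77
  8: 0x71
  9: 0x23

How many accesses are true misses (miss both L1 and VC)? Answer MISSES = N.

MISSES = 3

#0 0x77→b14/s0 MISS; vc=[]
#1 0x43→b8/s0 MISS; vc=[14]
#2 0x41→b8/s0 L1-HIT; vc=[14]
#3 0x20→b4/s0 MISS; vc=[14,8]
#4 0x46→b8/s0 VC-HIT; vc=[14,4]
#5 0x71→b14/s0 VC-HIT; vc=[8,4]
#6 0x45→b8/s0 VC-HIT; vc=[14,4]
#7 0x77→b14/s0 VC-HIT; vc=[8,4]
#8 0x71→b14/s0 L1-HIT; vc=[8,4]
#9 0x23→b4/s0 VC-HIT; vc=[8,14]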